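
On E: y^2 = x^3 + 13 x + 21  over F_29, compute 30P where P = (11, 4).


k = 30 = 11110_2 (binary, LSB first: 01111)
Double-and-add from P = (11, 4):
  bit 0 = 0: acc unchanged = O
  bit 1 = 1: acc = O + (12, 7) = (12, 7)
  bit 2 = 1: acc = (12, 7) + (28, 23) = (19, 15)
  bit 3 = 1: acc = (19, 15) + (7, 7) = (26, 19)
  bit 4 = 1: acc = (26, 19) + (16, 2) = (7, 22)

30P = (7, 22)


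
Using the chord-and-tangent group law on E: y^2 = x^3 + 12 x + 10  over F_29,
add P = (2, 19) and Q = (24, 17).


P != Q, so use the chord formula.
s = (y2 - y1) / (x2 - x1) = (27) / (22) mod 29 = 21
x3 = s^2 - x1 - x2 mod 29 = 21^2 - 2 - 24 = 9
y3 = s (x1 - x3) - y1 mod 29 = 21 * (2 - 9) - 19 = 8

P + Q = (9, 8)


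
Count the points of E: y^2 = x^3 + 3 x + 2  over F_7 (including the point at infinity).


For each x in F_7, count y with y^2 = x^3 + 3 x + 2 mod 7:
  x = 0: RHS = 2, y in [3, 4]  -> 2 point(s)
  x = 2: RHS = 2, y in [3, 4]  -> 2 point(s)
  x = 4: RHS = 1, y in [1, 6]  -> 2 point(s)
  x = 5: RHS = 2, y in [3, 4]  -> 2 point(s)
Affine points: 8. Add the point at infinity: total = 9.

#E(F_7) = 9


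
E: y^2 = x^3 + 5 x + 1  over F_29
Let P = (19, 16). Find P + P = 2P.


Doubling: s = (3 x1^2 + a) / (2 y1)
s = (3*19^2 + 5) / (2*16) mod 29 = 5
x3 = s^2 - 2 x1 mod 29 = 5^2 - 2*19 = 16
y3 = s (x1 - x3) - y1 mod 29 = 5 * (19 - 16) - 16 = 28

2P = (16, 28)


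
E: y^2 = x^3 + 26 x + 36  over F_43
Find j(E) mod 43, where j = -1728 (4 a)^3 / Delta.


Delta = -16(4 a^3 + 27 b^2) mod 43 = 4
-1728 * (4 a)^3 = -1728 * (4*26)^3 mod 43 = 42
j = 42 * 4^(-1) mod 43 = 32

j = 32 (mod 43)


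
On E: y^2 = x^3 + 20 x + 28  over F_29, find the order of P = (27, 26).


Compute successive multiples of P until we hit O:
  1P = (27, 26)
  2P = (26, 17)
  3P = (28, 23)
  4P = (12, 16)
  5P = (13, 22)
  6P = (24, 8)
  7P = (14, 23)
  8P = (21, 20)
  ... (continuing to 38P)
  38P = O

ord(P) = 38


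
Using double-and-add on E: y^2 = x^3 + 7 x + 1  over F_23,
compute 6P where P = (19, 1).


k = 6 = 110_2 (binary, LSB first: 011)
Double-and-add from P = (19, 1):
  bit 0 = 0: acc unchanged = O
  bit 1 = 1: acc = O + (11, 12) = (11, 12)
  bit 2 = 1: acc = (11, 12) + (5, 0) = (11, 11)

6P = (11, 11)


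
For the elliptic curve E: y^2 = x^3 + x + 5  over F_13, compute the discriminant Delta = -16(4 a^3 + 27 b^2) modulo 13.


4 a^3 + 27 b^2 = 4*1^3 + 27*5^2 = 4 + 675 = 679
Delta = -16 * (679) = -10864
Delta mod 13 = 4

Delta = 4 (mod 13)


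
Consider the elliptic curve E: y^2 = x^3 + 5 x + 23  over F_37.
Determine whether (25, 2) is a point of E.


Check whether y^2 = x^3 + 5 x + 23 (mod 37) for (x, y) = (25, 2).
LHS: y^2 = 2^2 mod 37 = 4
RHS: x^3 + 5 x + 23 = 25^3 + 5*25 + 23 mod 37 = 11
LHS != RHS

No, not on the curve


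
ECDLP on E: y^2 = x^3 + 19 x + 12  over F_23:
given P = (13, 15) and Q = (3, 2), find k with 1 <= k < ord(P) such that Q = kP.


Enumerate multiples of P until we hit Q = (3, 2):
  1P = (13, 15)
  2P = (0, 9)
  3P = (3, 2)
Match found at i = 3.

k = 3


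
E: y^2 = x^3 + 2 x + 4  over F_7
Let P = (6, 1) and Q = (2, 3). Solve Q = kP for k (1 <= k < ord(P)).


Enumerate multiples of P until we hit Q = (2, 3):
  1P = (6, 1)
  2P = (3, 3)
  3P = (0, 2)
  4P = (2, 3)
Match found at i = 4.

k = 4


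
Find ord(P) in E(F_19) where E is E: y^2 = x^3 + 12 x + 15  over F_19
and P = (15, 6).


Compute successive multiples of P until we hit O:
  1P = (15, 6)
  2P = (14, 18)
  3P = (1, 16)
  4P = (7, 10)
  5P = (2, 16)
  6P = (9, 4)
  7P = (12, 14)
  8P = (16, 3)
  ... (continuing to 17P)
  17P = O

ord(P) = 17


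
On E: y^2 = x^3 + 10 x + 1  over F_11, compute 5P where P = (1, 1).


k = 5 = 101_2 (binary, LSB first: 101)
Double-and-add from P = (1, 1):
  bit 0 = 1: acc = O + (1, 1) = (1, 1)
  bit 1 = 0: acc unchanged = (1, 1)
  bit 2 = 1: acc = (1, 1) + (3, 6) = (5, 0)

5P = (5, 0)


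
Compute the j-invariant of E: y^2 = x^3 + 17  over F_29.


Delta = -16(4 a^3 + 27 b^2) mod 29 = 26
-1728 * (4 a)^3 = -1728 * (4*0)^3 mod 29 = 0
j = 0 * 26^(-1) mod 29 = 0

j = 0 (mod 29)


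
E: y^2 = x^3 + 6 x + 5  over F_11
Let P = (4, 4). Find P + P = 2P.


Doubling: s = (3 x1^2 + a) / (2 y1)
s = (3*4^2 + 6) / (2*4) mod 11 = 4
x3 = s^2 - 2 x1 mod 11 = 4^2 - 2*4 = 8
y3 = s (x1 - x3) - y1 mod 11 = 4 * (4 - 8) - 4 = 2

2P = (8, 2)


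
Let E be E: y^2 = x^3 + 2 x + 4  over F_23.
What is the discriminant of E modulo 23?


4 a^3 + 27 b^2 = 4*2^3 + 27*4^2 = 32 + 432 = 464
Delta = -16 * (464) = -7424
Delta mod 23 = 5

Delta = 5 (mod 23)


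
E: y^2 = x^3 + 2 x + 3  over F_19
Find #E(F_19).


For each x in F_19, count y with y^2 = x^3 + 2 x + 3 mod 19:
  x = 1: RHS = 6, y in [5, 14]  -> 2 point(s)
  x = 3: RHS = 17, y in [6, 13]  -> 2 point(s)
  x = 5: RHS = 5, y in [9, 10]  -> 2 point(s)
  x = 9: RHS = 9, y in [3, 16]  -> 2 point(s)
  x = 10: RHS = 16, y in [4, 15]  -> 2 point(s)
  x = 11: RHS = 7, y in [8, 11]  -> 2 point(s)
  x = 12: RHS = 7, y in [8, 11]  -> 2 point(s)
  x = 14: RHS = 1, y in [1, 18]  -> 2 point(s)
  x = 15: RHS = 7, y in [8, 11]  -> 2 point(s)
  x = 18: RHS = 0, y in [0]  -> 1 point(s)
Affine points: 19. Add the point at infinity: total = 20.

#E(F_19) = 20


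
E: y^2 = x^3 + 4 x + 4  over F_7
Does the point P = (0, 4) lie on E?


Check whether y^2 = x^3 + 4 x + 4 (mod 7) for (x, y) = (0, 4).
LHS: y^2 = 4^2 mod 7 = 2
RHS: x^3 + 4 x + 4 = 0^3 + 4*0 + 4 mod 7 = 4
LHS != RHS

No, not on the curve


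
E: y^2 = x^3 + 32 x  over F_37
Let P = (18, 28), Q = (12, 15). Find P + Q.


P != Q, so use the chord formula.
s = (y2 - y1) / (x2 - x1) = (24) / (31) mod 37 = 33
x3 = s^2 - x1 - x2 mod 37 = 33^2 - 18 - 12 = 23
y3 = s (x1 - x3) - y1 mod 37 = 33 * (18 - 23) - 28 = 29

P + Q = (23, 29)


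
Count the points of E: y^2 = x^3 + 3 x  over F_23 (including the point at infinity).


For each x in F_23, count y with y^2 = x^3 + 3 x + 0 mod 23:
  x = 0: RHS = 0, y in [0]  -> 1 point(s)
  x = 1: RHS = 4, y in [2, 21]  -> 2 point(s)
  x = 3: RHS = 13, y in [6, 17]  -> 2 point(s)
  x = 5: RHS = 2, y in [5, 18]  -> 2 point(s)
  x = 6: RHS = 4, y in [2, 21]  -> 2 point(s)
  x = 10: RHS = 18, y in [8, 15]  -> 2 point(s)
  x = 12: RHS = 16, y in [4, 19]  -> 2 point(s)
  x = 14: RHS = 3, y in [7, 16]  -> 2 point(s)
  x = 15: RHS = 16, y in [4, 19]  -> 2 point(s)
  x = 16: RHS = 4, y in [2, 21]  -> 2 point(s)
  x = 19: RHS = 16, y in [4, 19]  -> 2 point(s)
  x = 21: RHS = 9, y in [3, 20]  -> 2 point(s)
Affine points: 23. Add the point at infinity: total = 24.

#E(F_23) = 24


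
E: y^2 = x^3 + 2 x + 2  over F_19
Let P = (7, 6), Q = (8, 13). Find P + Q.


P != Q, so use the chord formula.
s = (y2 - y1) / (x2 - x1) = (7) / (1) mod 19 = 7
x3 = s^2 - x1 - x2 mod 19 = 7^2 - 7 - 8 = 15
y3 = s (x1 - x3) - y1 mod 19 = 7 * (7 - 15) - 6 = 14

P + Q = (15, 14)


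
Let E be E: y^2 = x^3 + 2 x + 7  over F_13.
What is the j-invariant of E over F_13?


Delta = -16(4 a^3 + 27 b^2) mod 13 = 4
-1728 * (4 a)^3 = -1728 * (4*2)^3 mod 13 = 5
j = 5 * 4^(-1) mod 13 = 11

j = 11 (mod 13)


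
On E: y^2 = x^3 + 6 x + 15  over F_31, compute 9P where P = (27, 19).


k = 9 = 1001_2 (binary, LSB first: 1001)
Double-and-add from P = (27, 19):
  bit 0 = 1: acc = O + (27, 19) = (27, 19)
  bit 1 = 0: acc unchanged = (27, 19)
  bit 2 = 0: acc unchanged = (27, 19)
  bit 3 = 1: acc = (27, 19) + (24, 23) = (30, 16)

9P = (30, 16)


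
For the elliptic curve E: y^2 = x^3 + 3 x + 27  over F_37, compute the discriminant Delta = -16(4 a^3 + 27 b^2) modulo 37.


4 a^3 + 27 b^2 = 4*3^3 + 27*27^2 = 108 + 19683 = 19791
Delta = -16 * (19791) = -316656
Delta mod 37 = 27

Delta = 27 (mod 37)


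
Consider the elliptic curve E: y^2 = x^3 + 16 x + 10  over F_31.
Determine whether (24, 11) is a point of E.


Check whether y^2 = x^3 + 16 x + 10 (mod 31) for (x, y) = (24, 11).
LHS: y^2 = 11^2 mod 31 = 28
RHS: x^3 + 16 x + 10 = 24^3 + 16*24 + 10 mod 31 = 20
LHS != RHS

No, not on the curve


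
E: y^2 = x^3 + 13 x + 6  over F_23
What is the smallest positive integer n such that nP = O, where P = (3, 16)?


Compute successive multiples of P until we hit O:
  1P = (3, 16)
  2P = (20, 3)
  3P = (13, 16)
  4P = (7, 7)
  5P = (8, 1)
  6P = (21, 15)
  7P = (11, 10)
  8P = (11, 13)
  ... (continuing to 15P)
  15P = O

ord(P) = 15


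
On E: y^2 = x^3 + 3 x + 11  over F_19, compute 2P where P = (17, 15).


Doubling: s = (3 x1^2 + a) / (2 y1)
s = (3*17^2 + 3) / (2*15) mod 19 = 10
x3 = s^2 - 2 x1 mod 19 = 10^2 - 2*17 = 9
y3 = s (x1 - x3) - y1 mod 19 = 10 * (17 - 9) - 15 = 8

2P = (9, 8)


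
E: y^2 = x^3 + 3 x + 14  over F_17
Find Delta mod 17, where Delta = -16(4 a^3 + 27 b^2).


4 a^3 + 27 b^2 = 4*3^3 + 27*14^2 = 108 + 5292 = 5400
Delta = -16 * (5400) = -86400
Delta mod 17 = 11

Delta = 11 (mod 17)


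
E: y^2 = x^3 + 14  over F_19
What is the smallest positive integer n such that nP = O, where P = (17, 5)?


Compute successive multiples of P until we hit O:
  1P = (17, 5)
  2P = (10, 11)
  3P = (16, 5)
  4P = (5, 14)
  5P = (13, 11)
  6P = (15, 11)
  7P = (15, 8)
  8P = (13, 8)
  ... (continuing to 13P)
  13P = O

ord(P) = 13


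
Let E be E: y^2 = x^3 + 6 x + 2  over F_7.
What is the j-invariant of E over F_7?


Delta = -16(4 a^3 + 27 b^2) mod 7 = 2
-1728 * (4 a)^3 = -1728 * (4*6)^3 mod 7 = 6
j = 6 * 2^(-1) mod 7 = 3

j = 3 (mod 7)


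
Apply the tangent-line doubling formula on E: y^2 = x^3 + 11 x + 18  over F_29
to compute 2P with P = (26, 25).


Doubling: s = (3 x1^2 + a) / (2 y1)
s = (3*26^2 + 11) / (2*25) mod 29 = 17
x3 = s^2 - 2 x1 mod 29 = 17^2 - 2*26 = 5
y3 = s (x1 - x3) - y1 mod 29 = 17 * (26 - 5) - 25 = 13

2P = (5, 13)


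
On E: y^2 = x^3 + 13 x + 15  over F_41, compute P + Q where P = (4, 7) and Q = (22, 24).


P != Q, so use the chord formula.
s = (y2 - y1) / (x2 - x1) = (17) / (18) mod 41 = 26
x3 = s^2 - x1 - x2 mod 41 = 26^2 - 4 - 22 = 35
y3 = s (x1 - x3) - y1 mod 41 = 26 * (4 - 35) - 7 = 7

P + Q = (35, 7)


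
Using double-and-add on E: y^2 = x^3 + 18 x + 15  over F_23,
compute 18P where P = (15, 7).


k = 18 = 10010_2 (binary, LSB first: 01001)
Double-and-add from P = (15, 7):
  bit 0 = 0: acc unchanged = O
  bit 1 = 1: acc = O + (11, 7) = (11, 7)
  bit 2 = 0: acc unchanged = (11, 7)
  bit 3 = 0: acc unchanged = (11, 7)
  bit 4 = 1: acc = (11, 7) + (9, 3) = (7, 1)

18P = (7, 1)


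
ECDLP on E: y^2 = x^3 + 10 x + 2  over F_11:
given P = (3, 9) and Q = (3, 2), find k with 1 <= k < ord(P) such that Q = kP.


Enumerate multiples of P until we hit Q = (3, 2):
  1P = (3, 9)
  2P = (6, 5)
  3P = (5, 1)
  4P = (8, 0)
  5P = (5, 10)
  6P = (6, 6)
  7P = (3, 2)
Match found at i = 7.

k = 7


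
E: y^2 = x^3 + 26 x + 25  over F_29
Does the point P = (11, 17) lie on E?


Check whether y^2 = x^3 + 26 x + 25 (mod 29) for (x, y) = (11, 17).
LHS: y^2 = 17^2 mod 29 = 28
RHS: x^3 + 26 x + 25 = 11^3 + 26*11 + 25 mod 29 = 18
LHS != RHS

No, not on the curve


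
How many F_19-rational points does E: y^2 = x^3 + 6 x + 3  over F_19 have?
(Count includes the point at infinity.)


For each x in F_19, count y with y^2 = x^3 + 6 x + 3 mod 19:
  x = 2: RHS = 4, y in [2, 17]  -> 2 point(s)
  x = 5: RHS = 6, y in [5, 14]  -> 2 point(s)
  x = 9: RHS = 7, y in [8, 11]  -> 2 point(s)
  x = 12: RHS = 17, y in [6, 13]  -> 2 point(s)
  x = 13: RHS = 17, y in [6, 13]  -> 2 point(s)
  x = 14: RHS = 0, y in [0]  -> 1 point(s)
Affine points: 11. Add the point at infinity: total = 12.

#E(F_19) = 12


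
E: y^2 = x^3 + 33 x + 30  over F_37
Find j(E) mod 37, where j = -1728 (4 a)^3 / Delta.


Delta = -16(4 a^3 + 27 b^2) mod 37 = 22
-1728 * (4 a)^3 = -1728 * (4*33)^3 mod 37 = 10
j = 10 * 22^(-1) mod 37 = 24

j = 24 (mod 37)


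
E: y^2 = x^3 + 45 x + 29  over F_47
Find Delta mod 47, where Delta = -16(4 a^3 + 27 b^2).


4 a^3 + 27 b^2 = 4*45^3 + 27*29^2 = 364500 + 22707 = 387207
Delta = -16 * (387207) = -6195312
Delta mod 47 = 40

Delta = 40 (mod 47)


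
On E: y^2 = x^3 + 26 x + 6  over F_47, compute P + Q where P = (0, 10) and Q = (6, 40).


P != Q, so use the chord formula.
s = (y2 - y1) / (x2 - x1) = (30) / (6) mod 47 = 5
x3 = s^2 - x1 - x2 mod 47 = 5^2 - 0 - 6 = 19
y3 = s (x1 - x3) - y1 mod 47 = 5 * (0 - 19) - 10 = 36

P + Q = (19, 36)


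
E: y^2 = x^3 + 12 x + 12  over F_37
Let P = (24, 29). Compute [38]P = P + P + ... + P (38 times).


k = 38 = 100110_2 (binary, LSB first: 011001)
Double-and-add from P = (24, 29):
  bit 0 = 0: acc unchanged = O
  bit 1 = 1: acc = O + (1, 32) = (1, 32)
  bit 2 = 1: acc = (1, 32) + (28, 27) = (36, 6)
  bit 3 = 0: acc unchanged = (36, 6)
  bit 4 = 0: acc unchanged = (36, 6)
  bit 5 = 1: acc = (36, 6) + (8, 19) = (33, 23)

38P = (33, 23)


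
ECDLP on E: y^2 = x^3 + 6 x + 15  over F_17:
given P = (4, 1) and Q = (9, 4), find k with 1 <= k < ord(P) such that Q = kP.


Enumerate multiples of P until we hit Q = (9, 4):
  1P = (4, 1)
  2P = (7, 3)
  3P = (14, 15)
  4P = (3, 14)
  5P = (9, 13)
  6P = (5, 0)
  7P = (9, 4)
Match found at i = 7.

k = 7


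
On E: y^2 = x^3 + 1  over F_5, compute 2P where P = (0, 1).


Doubling: s = (3 x1^2 + a) / (2 y1)
s = (3*0^2 + 0) / (2*1) mod 5 = 0
x3 = s^2 - 2 x1 mod 5 = 0^2 - 2*0 = 0
y3 = s (x1 - x3) - y1 mod 5 = 0 * (0 - 0) - 1 = 4

2P = (0, 4)


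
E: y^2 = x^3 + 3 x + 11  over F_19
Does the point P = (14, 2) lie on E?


Check whether y^2 = x^3 + 3 x + 11 (mod 19) for (x, y) = (14, 2).
LHS: y^2 = 2^2 mod 19 = 4
RHS: x^3 + 3 x + 11 = 14^3 + 3*14 + 11 mod 19 = 4
LHS = RHS

Yes, on the curve


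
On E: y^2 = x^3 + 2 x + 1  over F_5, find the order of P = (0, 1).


Compute successive multiples of P until we hit O:
  1P = (0, 1)
  2P = (1, 3)
  3P = (3, 3)
  4P = (3, 2)
  5P = (1, 2)
  6P = (0, 4)
  7P = O

ord(P) = 7


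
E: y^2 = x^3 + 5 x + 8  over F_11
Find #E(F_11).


For each x in F_11, count y with y^2 = x^3 + 5 x + 8 mod 11:
  x = 1: RHS = 3, y in [5, 6]  -> 2 point(s)
  x = 2: RHS = 4, y in [2, 9]  -> 2 point(s)
  x = 4: RHS = 4, y in [2, 9]  -> 2 point(s)
  x = 5: RHS = 4, y in [2, 9]  -> 2 point(s)
  x = 6: RHS = 1, y in [1, 10]  -> 2 point(s)
  x = 7: RHS = 1, y in [1, 10]  -> 2 point(s)
  x = 9: RHS = 1, y in [1, 10]  -> 2 point(s)
Affine points: 14. Add the point at infinity: total = 15.

#E(F_11) = 15


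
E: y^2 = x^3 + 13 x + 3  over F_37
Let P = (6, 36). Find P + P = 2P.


Doubling: s = (3 x1^2 + a) / (2 y1)
s = (3*6^2 + 13) / (2*36) mod 37 = 32
x3 = s^2 - 2 x1 mod 37 = 32^2 - 2*6 = 13
y3 = s (x1 - x3) - y1 mod 37 = 32 * (6 - 13) - 36 = 36

2P = (13, 36)


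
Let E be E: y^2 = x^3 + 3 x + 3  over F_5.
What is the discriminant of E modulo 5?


4 a^3 + 27 b^2 = 4*3^3 + 27*3^2 = 108 + 243 = 351
Delta = -16 * (351) = -5616
Delta mod 5 = 4

Delta = 4 (mod 5)


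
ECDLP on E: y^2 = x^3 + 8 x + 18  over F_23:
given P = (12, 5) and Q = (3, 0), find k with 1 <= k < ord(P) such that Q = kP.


Enumerate multiples of P until we hit Q = (3, 0):
  1P = (12, 5)
  2P = (3, 0)
Match found at i = 2.

k = 2


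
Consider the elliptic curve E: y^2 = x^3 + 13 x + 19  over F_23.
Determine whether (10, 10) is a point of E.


Check whether y^2 = x^3 + 13 x + 19 (mod 23) for (x, y) = (10, 10).
LHS: y^2 = 10^2 mod 23 = 8
RHS: x^3 + 13 x + 19 = 10^3 + 13*10 + 19 mod 23 = 22
LHS != RHS

No, not on the curve


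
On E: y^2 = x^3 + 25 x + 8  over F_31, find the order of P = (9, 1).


Compute successive multiples of P until we hit O:
  1P = (9, 1)
  2P = (20, 13)
  3P = (16, 28)
  4P = (0, 16)
  5P = (11, 23)
  6P = (8, 10)
  7P = (2, 29)
  8P = (5, 14)
  ... (continuing to 35P)
  35P = O

ord(P) = 35


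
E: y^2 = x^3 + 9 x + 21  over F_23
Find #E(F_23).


For each x in F_23, count y with y^2 = x^3 + 9 x + 21 mod 23:
  x = 1: RHS = 8, y in [10, 13]  -> 2 point(s)
  x = 2: RHS = 1, y in [1, 22]  -> 2 point(s)
  x = 3: RHS = 6, y in [11, 12]  -> 2 point(s)
  x = 4: RHS = 6, y in [11, 12]  -> 2 point(s)
  x = 7: RHS = 13, y in [6, 17]  -> 2 point(s)
  x = 9: RHS = 3, y in [7, 16]  -> 2 point(s)
  x = 11: RHS = 2, y in [5, 18]  -> 2 point(s)
  x = 13: RHS = 12, y in [9, 14]  -> 2 point(s)
  x = 14: RHS = 16, y in [4, 19]  -> 2 point(s)
  x = 15: RHS = 12, y in [9, 14]  -> 2 point(s)
  x = 16: RHS = 6, y in [11, 12]  -> 2 point(s)
  x = 17: RHS = 4, y in [2, 21]  -> 2 point(s)
  x = 18: RHS = 12, y in [9, 14]  -> 2 point(s)
  x = 19: RHS = 13, y in [6, 17]  -> 2 point(s)
  x = 20: RHS = 13, y in [6, 17]  -> 2 point(s)
  x = 21: RHS = 18, y in [8, 15]  -> 2 point(s)
Affine points: 32. Add the point at infinity: total = 33.

#E(F_23) = 33


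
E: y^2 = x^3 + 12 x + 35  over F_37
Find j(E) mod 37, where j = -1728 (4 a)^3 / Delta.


Delta = -16(4 a^3 + 27 b^2) mod 37 = 12
-1728 * (4 a)^3 = -1728 * (4*12)^3 mod 37 = 26
j = 26 * 12^(-1) mod 37 = 33

j = 33 (mod 37)


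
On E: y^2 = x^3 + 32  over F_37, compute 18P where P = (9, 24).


k = 18 = 10010_2 (binary, LSB first: 01001)
Double-and-add from P = (9, 24):
  bit 0 = 0: acc unchanged = O
  bit 1 = 1: acc = O + (15, 15) = (15, 15)
  bit 2 = 0: acc unchanged = (15, 15)
  bit 3 = 0: acc unchanged = (15, 15)
  bit 4 = 1: acc = (15, 15) + (5, 34) = (1, 25)

18P = (1, 25)


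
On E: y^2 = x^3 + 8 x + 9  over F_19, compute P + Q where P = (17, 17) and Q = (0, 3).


P != Q, so use the chord formula.
s = (y2 - y1) / (x2 - x1) = (5) / (2) mod 19 = 12
x3 = s^2 - x1 - x2 mod 19 = 12^2 - 17 - 0 = 13
y3 = s (x1 - x3) - y1 mod 19 = 12 * (17 - 13) - 17 = 12

P + Q = (13, 12)


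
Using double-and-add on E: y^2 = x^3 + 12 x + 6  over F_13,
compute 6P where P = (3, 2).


k = 6 = 110_2 (binary, LSB first: 011)
Double-and-add from P = (3, 2):
  bit 0 = 0: acc unchanged = O
  bit 1 = 1: acc = O + (7, 11) = (7, 11)
  bit 2 = 1: acc = (7, 11) + (2, 8) = (8, 4)

6P = (8, 4)


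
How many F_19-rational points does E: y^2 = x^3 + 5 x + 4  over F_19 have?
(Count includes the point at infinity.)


For each x in F_19, count y with y^2 = x^3 + 5 x + 4 mod 19:
  x = 0: RHS = 4, y in [2, 17]  -> 2 point(s)
  x = 8: RHS = 5, y in [9, 10]  -> 2 point(s)
  x = 10: RHS = 9, y in [3, 16]  -> 2 point(s)
  x = 12: RHS = 6, y in [5, 14]  -> 2 point(s)
  x = 13: RHS = 5, y in [9, 10]  -> 2 point(s)
  x = 14: RHS = 6, y in [5, 14]  -> 2 point(s)
  x = 16: RHS = 0, y in [0]  -> 1 point(s)
  x = 17: RHS = 5, y in [9, 10]  -> 2 point(s)
  x = 18: RHS = 17, y in [6, 13]  -> 2 point(s)
Affine points: 17. Add the point at infinity: total = 18.

#E(F_19) = 18


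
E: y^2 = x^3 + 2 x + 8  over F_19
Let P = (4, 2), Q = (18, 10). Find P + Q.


P != Q, so use the chord formula.
s = (y2 - y1) / (x2 - x1) = (8) / (14) mod 19 = 6
x3 = s^2 - x1 - x2 mod 19 = 6^2 - 4 - 18 = 14
y3 = s (x1 - x3) - y1 mod 19 = 6 * (4 - 14) - 2 = 14

P + Q = (14, 14)


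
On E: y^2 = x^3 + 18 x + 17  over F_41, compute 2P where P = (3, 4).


Doubling: s = (3 x1^2 + a) / (2 y1)
s = (3*3^2 + 18) / (2*4) mod 41 = 21
x3 = s^2 - 2 x1 mod 41 = 21^2 - 2*3 = 25
y3 = s (x1 - x3) - y1 mod 41 = 21 * (3 - 25) - 4 = 26

2P = (25, 26)


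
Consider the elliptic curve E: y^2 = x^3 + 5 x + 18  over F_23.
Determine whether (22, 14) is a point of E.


Check whether y^2 = x^3 + 5 x + 18 (mod 23) for (x, y) = (22, 14).
LHS: y^2 = 14^2 mod 23 = 12
RHS: x^3 + 5 x + 18 = 22^3 + 5*22 + 18 mod 23 = 12
LHS = RHS

Yes, on the curve


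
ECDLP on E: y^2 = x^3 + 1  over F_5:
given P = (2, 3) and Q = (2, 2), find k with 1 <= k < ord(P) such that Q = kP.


Enumerate multiples of P until we hit Q = (2, 2):
  1P = (2, 3)
  2P = (0, 1)
  3P = (4, 0)
  4P = (0, 4)
  5P = (2, 2)
Match found at i = 5.

k = 5


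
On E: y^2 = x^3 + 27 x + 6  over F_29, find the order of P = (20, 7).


Compute successive multiples of P until we hit O:
  1P = (20, 7)
  2P = (23, 18)
  3P = (22, 5)
  4P = (17, 19)
  5P = (8, 3)
  6P = (14, 24)
  7P = (28, 6)
  8P = (15, 25)
  ... (continuing to 34P)
  34P = O

ord(P) = 34


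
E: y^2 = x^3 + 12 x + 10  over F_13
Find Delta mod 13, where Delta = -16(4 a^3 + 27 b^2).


4 a^3 + 27 b^2 = 4*12^3 + 27*10^2 = 6912 + 2700 = 9612
Delta = -16 * (9612) = -153792
Delta mod 13 = 11

Delta = 11 (mod 13)


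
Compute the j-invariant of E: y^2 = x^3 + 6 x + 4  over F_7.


Delta = -16(4 a^3 + 27 b^2) mod 7 = 5
-1728 * (4 a)^3 = -1728 * (4*6)^3 mod 7 = 6
j = 6 * 5^(-1) mod 7 = 4

j = 4 (mod 7)


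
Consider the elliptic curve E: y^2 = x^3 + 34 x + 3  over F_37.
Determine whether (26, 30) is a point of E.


Check whether y^2 = x^3 + 34 x + 3 (mod 37) for (x, y) = (26, 30).
LHS: y^2 = 30^2 mod 37 = 12
RHS: x^3 + 34 x + 3 = 26^3 + 34*26 + 3 mod 37 = 0
LHS != RHS

No, not on the curve


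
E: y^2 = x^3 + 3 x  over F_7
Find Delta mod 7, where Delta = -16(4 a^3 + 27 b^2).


4 a^3 + 27 b^2 = 4*3^3 + 27*0^2 = 108 + 0 = 108
Delta = -16 * (108) = -1728
Delta mod 7 = 1

Delta = 1 (mod 7)


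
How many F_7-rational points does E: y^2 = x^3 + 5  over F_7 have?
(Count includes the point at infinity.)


For each x in F_7, count y with y^2 = x^3 + 0 x + 5 mod 7:
  x = 3: RHS = 4, y in [2, 5]  -> 2 point(s)
  x = 5: RHS = 4, y in [2, 5]  -> 2 point(s)
  x = 6: RHS = 4, y in [2, 5]  -> 2 point(s)
Affine points: 6. Add the point at infinity: total = 7.

#E(F_7) = 7


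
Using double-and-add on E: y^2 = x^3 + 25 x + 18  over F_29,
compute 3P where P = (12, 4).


k = 3 = 11_2 (binary, LSB first: 11)
Double-and-add from P = (12, 4):
  bit 0 = 1: acc = O + (12, 4) = (12, 4)
  bit 1 = 1: acc = (12, 4) + (18, 23) = (5, 23)

3P = (5, 23)


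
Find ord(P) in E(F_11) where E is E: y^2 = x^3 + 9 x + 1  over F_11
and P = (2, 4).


Compute successive multiples of P until we hit O:
  1P = (2, 4)
  2P = (1, 0)
  3P = (2, 7)
  4P = O

ord(P) = 4


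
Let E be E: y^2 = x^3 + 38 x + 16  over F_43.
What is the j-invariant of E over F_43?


Delta = -16(4 a^3 + 27 b^2) mod 43 = 6
-1728 * (4 a)^3 = -1728 * (4*38)^3 mod 43 = 16
j = 16 * 6^(-1) mod 43 = 17

j = 17 (mod 43)


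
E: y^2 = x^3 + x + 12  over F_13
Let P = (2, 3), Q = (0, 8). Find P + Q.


P != Q, so use the chord formula.
s = (y2 - y1) / (x2 - x1) = (5) / (11) mod 13 = 4
x3 = s^2 - x1 - x2 mod 13 = 4^2 - 2 - 0 = 1
y3 = s (x1 - x3) - y1 mod 13 = 4 * (2 - 1) - 3 = 1

P + Q = (1, 1)


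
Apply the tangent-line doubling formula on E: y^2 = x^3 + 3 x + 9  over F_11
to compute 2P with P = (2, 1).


Doubling: s = (3 x1^2 + a) / (2 y1)
s = (3*2^2 + 3) / (2*1) mod 11 = 2
x3 = s^2 - 2 x1 mod 11 = 2^2 - 2*2 = 0
y3 = s (x1 - x3) - y1 mod 11 = 2 * (2 - 0) - 1 = 3

2P = (0, 3)


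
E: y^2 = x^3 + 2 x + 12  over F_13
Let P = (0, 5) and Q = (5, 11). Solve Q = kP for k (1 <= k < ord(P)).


Enumerate multiples of P until we hit Q = (5, 11):
  1P = (0, 5)
  2P = (12, 3)
  3P = (5, 11)
Match found at i = 3.

k = 3


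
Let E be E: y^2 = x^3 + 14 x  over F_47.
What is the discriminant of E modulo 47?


4 a^3 + 27 b^2 = 4*14^3 + 27*0^2 = 10976 + 0 = 10976
Delta = -16 * (10976) = -175616
Delta mod 47 = 23

Delta = 23 (mod 47)


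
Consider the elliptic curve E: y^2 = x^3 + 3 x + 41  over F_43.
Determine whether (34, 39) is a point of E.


Check whether y^2 = x^3 + 3 x + 41 (mod 43) for (x, y) = (34, 39).
LHS: y^2 = 39^2 mod 43 = 16
RHS: x^3 + 3 x + 41 = 34^3 + 3*34 + 41 mod 43 = 16
LHS = RHS

Yes, on the curve


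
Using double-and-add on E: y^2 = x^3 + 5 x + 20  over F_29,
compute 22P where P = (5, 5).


k = 22 = 10110_2 (binary, LSB first: 01101)
Double-and-add from P = (5, 5):
  bit 0 = 0: acc unchanged = O
  bit 1 = 1: acc = O + (25, 9) = (25, 9)
  bit 2 = 1: acc = (25, 9) + (13, 7) = (16, 7)
  bit 3 = 0: acc unchanged = (16, 7)
  bit 4 = 1: acc = (16, 7) + (26, 6) = (25, 20)

22P = (25, 20)


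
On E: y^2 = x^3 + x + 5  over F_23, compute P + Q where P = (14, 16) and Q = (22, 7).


P != Q, so use the chord formula.
s = (y2 - y1) / (x2 - x1) = (14) / (8) mod 23 = 19
x3 = s^2 - x1 - x2 mod 23 = 19^2 - 14 - 22 = 3
y3 = s (x1 - x3) - y1 mod 23 = 19 * (14 - 3) - 16 = 9

P + Q = (3, 9)


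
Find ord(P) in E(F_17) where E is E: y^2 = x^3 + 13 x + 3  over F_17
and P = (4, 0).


Compute successive multiples of P until we hit O:
  1P = (4, 0)
  2P = O

ord(P) = 2


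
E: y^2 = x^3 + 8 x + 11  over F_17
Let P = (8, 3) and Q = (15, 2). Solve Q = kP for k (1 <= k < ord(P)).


Enumerate multiples of P until we hit Q = (15, 2):
  1P = (8, 3)
  2P = (9, 9)
  3P = (2, 16)
  4P = (15, 15)
  5P = (7, 6)
  6P = (11, 6)
  7P = (16, 6)
  8P = (12, 4)
  9P = (13, 0)
  10P = (12, 13)
  11P = (16, 11)
  12P = (11, 11)
  13P = (7, 11)
  14P = (15, 2)
Match found at i = 14.

k = 14


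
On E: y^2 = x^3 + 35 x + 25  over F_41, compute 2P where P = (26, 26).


Doubling: s = (3 x1^2 + a) / (2 y1)
s = (3*26^2 + 35) / (2*26) mod 41 = 31
x3 = s^2 - 2 x1 mod 41 = 31^2 - 2*26 = 7
y3 = s (x1 - x3) - y1 mod 41 = 31 * (26 - 7) - 26 = 30

2P = (7, 30)


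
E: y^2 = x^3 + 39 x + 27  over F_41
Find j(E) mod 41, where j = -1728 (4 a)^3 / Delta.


Delta = -16(4 a^3 + 27 b^2) mod 41 = 13
-1728 * (4 a)^3 = -1728 * (4*39)^3 mod 41 = 38
j = 38 * 13^(-1) mod 41 = 25

j = 25 (mod 41)


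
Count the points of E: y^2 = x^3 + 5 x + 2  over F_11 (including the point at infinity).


For each x in F_11, count y with y^2 = x^3 + 5 x + 2 mod 11:
  x = 2: RHS = 9, y in [3, 8]  -> 2 point(s)
  x = 3: RHS = 0, y in [0]  -> 1 point(s)
  x = 4: RHS = 9, y in [3, 8]  -> 2 point(s)
  x = 5: RHS = 9, y in [3, 8]  -> 2 point(s)
  x = 8: RHS = 4, y in [2, 9]  -> 2 point(s)
Affine points: 9. Add the point at infinity: total = 10.

#E(F_11) = 10


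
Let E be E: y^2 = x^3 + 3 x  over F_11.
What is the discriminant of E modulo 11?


4 a^3 + 27 b^2 = 4*3^3 + 27*0^2 = 108 + 0 = 108
Delta = -16 * (108) = -1728
Delta mod 11 = 10

Delta = 10 (mod 11)


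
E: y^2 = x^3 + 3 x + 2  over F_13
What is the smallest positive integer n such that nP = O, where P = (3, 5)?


Compute successive multiples of P until we hit O:
  1P = (3, 5)
  2P = (3, 8)
  3P = O

ord(P) = 3


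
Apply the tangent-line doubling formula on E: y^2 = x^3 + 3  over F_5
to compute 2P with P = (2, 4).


Doubling: s = (3 x1^2 + a) / (2 y1)
s = (3*2^2 + 0) / (2*4) mod 5 = 4
x3 = s^2 - 2 x1 mod 5 = 4^2 - 2*2 = 2
y3 = s (x1 - x3) - y1 mod 5 = 4 * (2 - 2) - 4 = 1

2P = (2, 1)


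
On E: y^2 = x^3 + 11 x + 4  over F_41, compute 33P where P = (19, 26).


k = 33 = 100001_2 (binary, LSB first: 100001)
Double-and-add from P = (19, 26):
  bit 0 = 1: acc = O + (19, 26) = (19, 26)
  bit 1 = 0: acc unchanged = (19, 26)
  bit 2 = 0: acc unchanged = (19, 26)
  bit 3 = 0: acc unchanged = (19, 26)
  bit 4 = 0: acc unchanged = (19, 26)
  bit 5 = 1: acc = (19, 26) + (25, 23) = (28, 40)

33P = (28, 40)


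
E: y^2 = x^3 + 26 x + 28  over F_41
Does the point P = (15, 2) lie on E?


Check whether y^2 = x^3 + 26 x + 28 (mod 41) for (x, y) = (15, 2).
LHS: y^2 = 2^2 mod 41 = 4
RHS: x^3 + 26 x + 28 = 15^3 + 26*15 + 28 mod 41 = 21
LHS != RHS

No, not on the curve


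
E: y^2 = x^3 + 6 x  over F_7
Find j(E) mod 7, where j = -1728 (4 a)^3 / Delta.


Delta = -16(4 a^3 + 27 b^2) mod 7 = 1
-1728 * (4 a)^3 = -1728 * (4*6)^3 mod 7 = 6
j = 6 * 1^(-1) mod 7 = 6

j = 6 (mod 7)


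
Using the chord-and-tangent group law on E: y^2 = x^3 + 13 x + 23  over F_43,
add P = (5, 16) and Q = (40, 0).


P != Q, so use the chord formula.
s = (y2 - y1) / (x2 - x1) = (27) / (35) mod 43 = 2
x3 = s^2 - x1 - x2 mod 43 = 2^2 - 5 - 40 = 2
y3 = s (x1 - x3) - y1 mod 43 = 2 * (5 - 2) - 16 = 33

P + Q = (2, 33)


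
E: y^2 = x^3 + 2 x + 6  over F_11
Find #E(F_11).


For each x in F_11, count y with y^2 = x^3 + 2 x + 6 mod 11:
  x = 1: RHS = 9, y in [3, 8]  -> 2 point(s)
  x = 4: RHS = 1, y in [1, 10]  -> 2 point(s)
  x = 5: RHS = 9, y in [3, 8]  -> 2 point(s)
  x = 6: RHS = 3, y in [5, 6]  -> 2 point(s)
  x = 7: RHS = 0, y in [0]  -> 1 point(s)
  x = 9: RHS = 5, y in [4, 7]  -> 2 point(s)
  x = 10: RHS = 3, y in [5, 6]  -> 2 point(s)
Affine points: 13. Add the point at infinity: total = 14.

#E(F_11) = 14


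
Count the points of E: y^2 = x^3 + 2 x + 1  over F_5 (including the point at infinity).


For each x in F_5, count y with y^2 = x^3 + 2 x + 1 mod 5:
  x = 0: RHS = 1, y in [1, 4]  -> 2 point(s)
  x = 1: RHS = 4, y in [2, 3]  -> 2 point(s)
  x = 3: RHS = 4, y in [2, 3]  -> 2 point(s)
Affine points: 6. Add the point at infinity: total = 7.

#E(F_5) = 7


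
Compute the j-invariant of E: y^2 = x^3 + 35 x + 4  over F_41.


Delta = -16(4 a^3 + 27 b^2) mod 41 = 24
-1728 * (4 a)^3 = -1728 * (4*35)^3 mod 41 = 1
j = 1 * 24^(-1) mod 41 = 12

j = 12 (mod 41)


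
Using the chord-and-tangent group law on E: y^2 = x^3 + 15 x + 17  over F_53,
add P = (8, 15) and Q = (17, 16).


P != Q, so use the chord formula.
s = (y2 - y1) / (x2 - x1) = (1) / (9) mod 53 = 6
x3 = s^2 - x1 - x2 mod 53 = 6^2 - 8 - 17 = 11
y3 = s (x1 - x3) - y1 mod 53 = 6 * (8 - 11) - 15 = 20

P + Q = (11, 20)


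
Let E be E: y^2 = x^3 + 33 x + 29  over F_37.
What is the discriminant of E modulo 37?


4 a^3 + 27 b^2 = 4*33^3 + 27*29^2 = 143748 + 22707 = 166455
Delta = -16 * (166455) = -2663280
Delta mod 37 = 17

Delta = 17 (mod 37)


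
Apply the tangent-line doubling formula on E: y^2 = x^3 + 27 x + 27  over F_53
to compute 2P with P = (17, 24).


Doubling: s = (3 x1^2 + a) / (2 y1)
s = (3*17^2 + 27) / (2*24) mod 53 = 12
x3 = s^2 - 2 x1 mod 53 = 12^2 - 2*17 = 4
y3 = s (x1 - x3) - y1 mod 53 = 12 * (17 - 4) - 24 = 26

2P = (4, 26)


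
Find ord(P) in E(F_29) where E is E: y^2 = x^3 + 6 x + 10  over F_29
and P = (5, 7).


Compute successive multiples of P until we hit O:
  1P = (5, 7)
  2P = (18, 11)
  3P = (26, 20)
  4P = (2, 28)
  5P = (13, 20)
  6P = (15, 13)
  7P = (14, 5)
  8P = (19, 9)
  ... (continuing to 24P)
  24P = O

ord(P) = 24


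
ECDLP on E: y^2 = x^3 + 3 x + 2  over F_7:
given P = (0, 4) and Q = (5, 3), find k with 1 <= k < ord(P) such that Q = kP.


Enumerate multiples of P until we hit Q = (5, 3):
  1P = (0, 4)
  2P = (2, 4)
  3P = (5, 3)
Match found at i = 3.

k = 3


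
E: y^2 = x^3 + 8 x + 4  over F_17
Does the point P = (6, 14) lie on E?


Check whether y^2 = x^3 + 8 x + 4 (mod 17) for (x, y) = (6, 14).
LHS: y^2 = 14^2 mod 17 = 9
RHS: x^3 + 8 x + 4 = 6^3 + 8*6 + 4 mod 17 = 13
LHS != RHS

No, not on the curve


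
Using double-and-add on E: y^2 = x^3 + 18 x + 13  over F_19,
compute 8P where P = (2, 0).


k = 8 = 1000_2 (binary, LSB first: 0001)
Double-and-add from P = (2, 0):
  bit 0 = 0: acc unchanged = O
  bit 1 = 0: acc unchanged = O
  bit 2 = 0: acc unchanged = O
  bit 3 = 1: acc = O + O = O

8P = O


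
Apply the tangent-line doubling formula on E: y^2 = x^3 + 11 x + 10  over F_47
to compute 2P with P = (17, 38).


Doubling: s = (3 x1^2 + a) / (2 y1)
s = (3*17^2 + 11) / (2*38) mod 47 = 40
x3 = s^2 - 2 x1 mod 47 = 40^2 - 2*17 = 15
y3 = s (x1 - x3) - y1 mod 47 = 40 * (17 - 15) - 38 = 42

2P = (15, 42)


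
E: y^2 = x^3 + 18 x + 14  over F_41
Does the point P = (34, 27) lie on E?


Check whether y^2 = x^3 + 18 x + 14 (mod 41) for (x, y) = (34, 27).
LHS: y^2 = 27^2 mod 41 = 32
RHS: x^3 + 18 x + 14 = 34^3 + 18*34 + 14 mod 41 = 37
LHS != RHS

No, not on the curve


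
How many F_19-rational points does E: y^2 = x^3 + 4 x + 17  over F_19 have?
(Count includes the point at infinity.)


For each x in F_19, count y with y^2 = x^3 + 4 x + 17 mod 19:
  x = 0: RHS = 17, y in [6, 13]  -> 2 point(s)
  x = 11: RHS = 5, y in [9, 10]  -> 2 point(s)
  x = 12: RHS = 7, y in [8, 11]  -> 2 point(s)
  x = 13: RHS = 5, y in [9, 10]  -> 2 point(s)
  x = 14: RHS = 5, y in [9, 10]  -> 2 point(s)
  x = 16: RHS = 16, y in [4, 15]  -> 2 point(s)
  x = 17: RHS = 1, y in [1, 18]  -> 2 point(s)
Affine points: 14. Add the point at infinity: total = 15.

#E(F_19) = 15


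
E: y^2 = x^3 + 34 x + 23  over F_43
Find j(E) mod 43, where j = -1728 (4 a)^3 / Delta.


Delta = -16(4 a^3 + 27 b^2) mod 43 = 18
-1728 * (4 a)^3 = -1728 * (4*34)^3 mod 43 = 8
j = 8 * 18^(-1) mod 43 = 10

j = 10 (mod 43)


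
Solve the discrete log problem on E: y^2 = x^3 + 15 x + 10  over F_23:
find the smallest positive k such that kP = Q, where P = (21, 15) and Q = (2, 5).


Enumerate multiples of P until we hit Q = (2, 5):
  1P = (21, 15)
  2P = (17, 7)
  3P = (12, 3)
  4P = (2, 18)
  5P = (2, 5)
Match found at i = 5.

k = 5


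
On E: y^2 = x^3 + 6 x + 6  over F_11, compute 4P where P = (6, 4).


k = 4 = 100_2 (binary, LSB first: 001)
Double-and-add from P = (6, 4):
  bit 0 = 0: acc unchanged = O
  bit 1 = 0: acc unchanged = O
  bit 2 = 1: acc = O + (8, 7) = (8, 7)

4P = (8, 7)


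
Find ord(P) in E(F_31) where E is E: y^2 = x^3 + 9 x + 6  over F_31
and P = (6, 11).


Compute successive multiples of P until we hit O:
  1P = (6, 11)
  2P = (2, 30)
  3P = (1, 4)
  4P = (21, 30)
  5P = (22, 8)
  6P = (8, 1)
  7P = (11, 14)
  8P = (28, 13)
  ... (continuing to 25P)
  25P = O

ord(P) = 25


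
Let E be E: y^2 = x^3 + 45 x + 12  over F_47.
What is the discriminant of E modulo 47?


4 a^3 + 27 b^2 = 4*45^3 + 27*12^2 = 364500 + 3888 = 368388
Delta = -16 * (368388) = -5894208
Delta mod 47 = 15

Delta = 15 (mod 47)


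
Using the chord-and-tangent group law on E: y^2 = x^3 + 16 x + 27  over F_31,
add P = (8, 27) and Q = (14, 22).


P != Q, so use the chord formula.
s = (y2 - y1) / (x2 - x1) = (26) / (6) mod 31 = 25
x3 = s^2 - x1 - x2 mod 31 = 25^2 - 8 - 14 = 14
y3 = s (x1 - x3) - y1 mod 31 = 25 * (8 - 14) - 27 = 9

P + Q = (14, 9)


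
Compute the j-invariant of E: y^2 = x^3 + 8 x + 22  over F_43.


Delta = -16(4 a^3 + 27 b^2) mod 43 = 19
-1728 * (4 a)^3 = -1728 * (4*8)^3 mod 43 = 27
j = 27 * 19^(-1) mod 43 = 15

j = 15 (mod 43)


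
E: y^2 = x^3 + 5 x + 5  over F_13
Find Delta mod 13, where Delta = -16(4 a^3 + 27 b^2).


4 a^3 + 27 b^2 = 4*5^3 + 27*5^2 = 500 + 675 = 1175
Delta = -16 * (1175) = -18800
Delta mod 13 = 11

Delta = 11 (mod 13)


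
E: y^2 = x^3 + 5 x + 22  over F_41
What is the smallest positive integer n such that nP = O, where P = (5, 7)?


Compute successive multiples of P until we hit O:
  1P = (5, 7)
  2P = (26, 37)
  3P = (2, 9)
  4P = (39, 2)
  5P = (36, 6)
  6P = (16, 37)
  7P = (21, 9)
  8P = (40, 4)
  ... (continuing to 36P)
  36P = O

ord(P) = 36


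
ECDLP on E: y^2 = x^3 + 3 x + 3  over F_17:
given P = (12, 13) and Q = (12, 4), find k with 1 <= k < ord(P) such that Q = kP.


Enumerate multiples of P until we hit Q = (12, 4):
  1P = (12, 13)
  2P = (2, 0)
  3P = (12, 4)
Match found at i = 3.

k = 3


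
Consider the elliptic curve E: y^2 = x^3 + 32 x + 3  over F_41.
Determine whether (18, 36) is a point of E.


Check whether y^2 = x^3 + 32 x + 3 (mod 41) for (x, y) = (18, 36).
LHS: y^2 = 36^2 mod 41 = 25
RHS: x^3 + 32 x + 3 = 18^3 + 32*18 + 3 mod 41 = 15
LHS != RHS

No, not on the curve


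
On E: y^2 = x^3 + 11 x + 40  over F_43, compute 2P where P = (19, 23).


Doubling: s = (3 x1^2 + a) / (2 y1)
s = (3*19^2 + 11) / (2*23) mod 43 = 35
x3 = s^2 - 2 x1 mod 43 = 35^2 - 2*19 = 26
y3 = s (x1 - x3) - y1 mod 43 = 35 * (19 - 26) - 23 = 33

2P = (26, 33)


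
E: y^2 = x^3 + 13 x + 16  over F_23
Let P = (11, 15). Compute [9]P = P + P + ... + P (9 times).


k = 9 = 1001_2 (binary, LSB first: 1001)
Double-and-add from P = (11, 15):
  bit 0 = 1: acc = O + (11, 15) = (11, 15)
  bit 1 = 0: acc unchanged = (11, 15)
  bit 2 = 0: acc unchanged = (11, 15)
  bit 3 = 1: acc = (11, 15) + (22, 18) = (3, 6)

9P = (3, 6)


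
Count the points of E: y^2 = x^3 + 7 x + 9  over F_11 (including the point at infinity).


For each x in F_11, count y with y^2 = x^3 + 7 x + 9 mod 11:
  x = 0: RHS = 9, y in [3, 8]  -> 2 point(s)
  x = 2: RHS = 9, y in [3, 8]  -> 2 point(s)
  x = 5: RHS = 4, y in [2, 9]  -> 2 point(s)
  x = 6: RHS = 3, y in [5, 6]  -> 2 point(s)
  x = 7: RHS = 5, y in [4, 7]  -> 2 point(s)
  x = 8: RHS = 5, y in [4, 7]  -> 2 point(s)
  x = 9: RHS = 9, y in [3, 8]  -> 2 point(s)
  x = 10: RHS = 1, y in [1, 10]  -> 2 point(s)
Affine points: 16. Add the point at infinity: total = 17.

#E(F_11) = 17


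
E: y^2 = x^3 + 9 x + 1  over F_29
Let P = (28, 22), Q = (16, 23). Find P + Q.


P != Q, so use the chord formula.
s = (y2 - y1) / (x2 - x1) = (1) / (17) mod 29 = 12
x3 = s^2 - x1 - x2 mod 29 = 12^2 - 28 - 16 = 13
y3 = s (x1 - x3) - y1 mod 29 = 12 * (28 - 13) - 22 = 13

P + Q = (13, 13)


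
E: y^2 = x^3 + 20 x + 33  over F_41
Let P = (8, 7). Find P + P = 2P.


Doubling: s = (3 x1^2 + a) / (2 y1)
s = (3*8^2 + 20) / (2*7) mod 41 = 21
x3 = s^2 - 2 x1 mod 41 = 21^2 - 2*8 = 15
y3 = s (x1 - x3) - y1 mod 41 = 21 * (8 - 15) - 7 = 10

2P = (15, 10)


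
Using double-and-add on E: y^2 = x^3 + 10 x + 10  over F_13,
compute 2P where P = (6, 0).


k = 2 = 10_2 (binary, LSB first: 01)
Double-and-add from P = (6, 0):
  bit 0 = 0: acc unchanged = O
  bit 1 = 1: acc = O + O = O

2P = O


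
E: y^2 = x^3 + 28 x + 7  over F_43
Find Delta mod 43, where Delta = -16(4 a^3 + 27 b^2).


4 a^3 + 27 b^2 = 4*28^3 + 27*7^2 = 87808 + 1323 = 89131
Delta = -16 * (89131) = -1426096
Delta mod 43 = 42

Delta = 42 (mod 43)


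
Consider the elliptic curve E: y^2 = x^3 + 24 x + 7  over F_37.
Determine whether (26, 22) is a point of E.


Check whether y^2 = x^3 + 24 x + 7 (mod 37) for (x, y) = (26, 22).
LHS: y^2 = 22^2 mod 37 = 3
RHS: x^3 + 24 x + 7 = 26^3 + 24*26 + 7 mod 37 = 3
LHS = RHS

Yes, on the curve


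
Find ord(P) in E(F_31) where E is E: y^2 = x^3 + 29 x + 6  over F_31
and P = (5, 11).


Compute successive multiples of P until we hit O:
  1P = (5, 11)
  2P = (29, 8)
  3P = (13, 21)
  4P = (1, 25)
  5P = (14, 5)
  6P = (9, 2)
  7P = (24, 24)
  8P = (12, 25)
  ... (continuing to 21P)
  21P = O

ord(P) = 21


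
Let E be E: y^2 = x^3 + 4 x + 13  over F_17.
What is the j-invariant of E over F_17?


Delta = -16(4 a^3 + 27 b^2) mod 17 = 8
-1728 * (4 a)^3 = -1728 * (4*4)^3 mod 17 = 11
j = 11 * 8^(-1) mod 17 = 12

j = 12 (mod 17)


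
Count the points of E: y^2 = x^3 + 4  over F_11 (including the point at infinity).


For each x in F_11, count y with y^2 = x^3 + 0 x + 4 mod 11:
  x = 0: RHS = 4, y in [2, 9]  -> 2 point(s)
  x = 1: RHS = 5, y in [4, 7]  -> 2 point(s)
  x = 2: RHS = 1, y in [1, 10]  -> 2 point(s)
  x = 3: RHS = 9, y in [3, 8]  -> 2 point(s)
  x = 6: RHS = 0, y in [0]  -> 1 point(s)
  x = 10: RHS = 3, y in [5, 6]  -> 2 point(s)
Affine points: 11. Add the point at infinity: total = 12.

#E(F_11) = 12


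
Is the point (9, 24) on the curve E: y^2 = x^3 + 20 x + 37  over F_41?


Check whether y^2 = x^3 + 20 x + 37 (mod 41) for (x, y) = (9, 24).
LHS: y^2 = 24^2 mod 41 = 2
RHS: x^3 + 20 x + 37 = 9^3 + 20*9 + 37 mod 41 = 3
LHS != RHS

No, not on the curve


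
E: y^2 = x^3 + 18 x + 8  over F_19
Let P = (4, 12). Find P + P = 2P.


Doubling: s = (3 x1^2 + a) / (2 y1)
s = (3*4^2 + 18) / (2*12) mod 19 = 17
x3 = s^2 - 2 x1 mod 19 = 17^2 - 2*4 = 15
y3 = s (x1 - x3) - y1 mod 19 = 17 * (4 - 15) - 12 = 10

2P = (15, 10)


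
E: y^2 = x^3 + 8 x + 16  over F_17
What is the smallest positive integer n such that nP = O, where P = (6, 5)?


Compute successive multiples of P until we hit O:
  1P = (6, 5)
  2P = (9, 1)
  3P = (0, 4)
  4P = (3, 4)
  5P = (10, 5)
  6P = (1, 12)
  7P = (14, 13)
  8P = (15, 3)
  ... (continuing to 19P)
  19P = O

ord(P) = 19


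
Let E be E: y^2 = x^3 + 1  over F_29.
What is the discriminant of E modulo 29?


4 a^3 + 27 b^2 = 4*0^3 + 27*1^2 = 0 + 27 = 27
Delta = -16 * (27) = -432
Delta mod 29 = 3

Delta = 3 (mod 29)


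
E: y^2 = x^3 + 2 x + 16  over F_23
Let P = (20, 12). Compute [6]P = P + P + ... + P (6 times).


k = 6 = 110_2 (binary, LSB first: 011)
Double-and-add from P = (20, 12):
  bit 0 = 0: acc unchanged = O
  bit 1 = 1: acc = O + (19, 17) = (19, 17)
  bit 2 = 1: acc = (19, 17) + (3, 16) = (9, 21)

6P = (9, 21)


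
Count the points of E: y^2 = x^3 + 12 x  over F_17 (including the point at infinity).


For each x in F_17, count y with y^2 = x^3 + 12 x + 0 mod 17:
  x = 0: RHS = 0, y in [0]  -> 1 point(s)
  x = 1: RHS = 13, y in [8, 9]  -> 2 point(s)
  x = 2: RHS = 15, y in [7, 10]  -> 2 point(s)
  x = 5: RHS = 15, y in [7, 10]  -> 2 point(s)
  x = 6: RHS = 16, y in [4, 13]  -> 2 point(s)
  x = 7: RHS = 2, y in [6, 11]  -> 2 point(s)
  x = 8: RHS = 13, y in [8, 9]  -> 2 point(s)
  x = 9: RHS = 4, y in [2, 15]  -> 2 point(s)
  x = 10: RHS = 15, y in [7, 10]  -> 2 point(s)
  x = 11: RHS = 1, y in [1, 16]  -> 2 point(s)
  x = 12: RHS = 2, y in [6, 11]  -> 2 point(s)
  x = 15: RHS = 2, y in [6, 11]  -> 2 point(s)
  x = 16: RHS = 4, y in [2, 15]  -> 2 point(s)
Affine points: 25. Add the point at infinity: total = 26.

#E(F_17) = 26
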